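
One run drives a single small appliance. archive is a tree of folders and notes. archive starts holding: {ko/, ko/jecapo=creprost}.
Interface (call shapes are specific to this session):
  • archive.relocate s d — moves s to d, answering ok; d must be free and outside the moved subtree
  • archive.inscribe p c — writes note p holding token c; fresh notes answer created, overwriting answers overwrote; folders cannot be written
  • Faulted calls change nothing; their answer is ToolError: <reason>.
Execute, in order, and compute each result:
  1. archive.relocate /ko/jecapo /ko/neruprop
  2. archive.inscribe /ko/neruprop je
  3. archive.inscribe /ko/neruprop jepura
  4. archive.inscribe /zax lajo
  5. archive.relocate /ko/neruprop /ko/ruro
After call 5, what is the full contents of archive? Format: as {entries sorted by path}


;; 1. relocate(s: /ko/jecapo, d: /ko/neruprop) ~> ok
;; 2. inscribe(p: /ko/neruprop, c: je) ~> overwrote
;; 3. inscribe(p: /ko/neruprop, c: jepura) ~> overwrote
;; 4. inscribe(p: /zax, c: lajo) ~> created
;; 5. relocate(s: /ko/neruprop, d: /ko/ruro) ~> ok

Answer: {ko/, ko/ruro=jepura, zax=lajo}


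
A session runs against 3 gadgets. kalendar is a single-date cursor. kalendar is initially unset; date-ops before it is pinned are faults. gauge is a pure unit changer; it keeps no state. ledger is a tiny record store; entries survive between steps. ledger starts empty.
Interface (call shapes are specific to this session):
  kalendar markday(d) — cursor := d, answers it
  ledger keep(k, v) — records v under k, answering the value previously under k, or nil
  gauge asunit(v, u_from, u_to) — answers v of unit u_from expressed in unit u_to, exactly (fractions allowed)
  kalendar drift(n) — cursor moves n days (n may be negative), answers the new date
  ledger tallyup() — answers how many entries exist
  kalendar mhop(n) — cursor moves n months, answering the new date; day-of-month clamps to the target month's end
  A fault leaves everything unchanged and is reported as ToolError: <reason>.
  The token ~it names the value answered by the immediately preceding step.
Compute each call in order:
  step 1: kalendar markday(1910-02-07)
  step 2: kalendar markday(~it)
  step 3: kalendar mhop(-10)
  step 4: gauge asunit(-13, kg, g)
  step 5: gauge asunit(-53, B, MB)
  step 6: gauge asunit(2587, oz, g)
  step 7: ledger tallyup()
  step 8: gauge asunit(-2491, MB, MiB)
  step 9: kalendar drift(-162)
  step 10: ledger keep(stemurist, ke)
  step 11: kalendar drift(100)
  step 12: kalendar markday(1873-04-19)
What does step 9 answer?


>>> kalendar markday d→1910-02-07
= 1910-02-07
>>> kalendar markday d→~it
= 1910-02-07
>>> kalendar mhop n→-10
= 1909-04-07
>>> gauge asunit v→-13 u_from→kg u_to→g
= -13000
>>> gauge asunit v→-53 u_from→B u_to→MB
= -53/1000000
>>> gauge asunit v→2587 u_from→oz u_to→g
= 117344346119/1600000
>>> ledger tallyup
= 0
>>> gauge asunit v→-2491 u_from→MB u_to→MiB
= -38921875/16384
>>> kalendar drift n→-162
= 1908-10-27
>>> ledger keep k→stemurist v→ke
= nil
>>> kalendar drift n→100
= 1909-02-04
>>> kalendar markday d→1873-04-19
= 1873-04-19

Answer: 1908-10-27


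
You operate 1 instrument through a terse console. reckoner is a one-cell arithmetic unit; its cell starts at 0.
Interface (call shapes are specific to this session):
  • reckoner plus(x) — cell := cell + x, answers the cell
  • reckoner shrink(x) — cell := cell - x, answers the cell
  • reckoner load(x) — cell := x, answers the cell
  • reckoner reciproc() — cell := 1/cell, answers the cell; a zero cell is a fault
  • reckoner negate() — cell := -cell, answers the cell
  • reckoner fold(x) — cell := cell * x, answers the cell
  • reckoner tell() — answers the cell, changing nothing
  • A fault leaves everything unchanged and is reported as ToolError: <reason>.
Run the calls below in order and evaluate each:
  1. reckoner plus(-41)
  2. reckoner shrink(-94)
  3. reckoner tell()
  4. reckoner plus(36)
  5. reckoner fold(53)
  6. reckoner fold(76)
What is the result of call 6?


Answer: 358492

Derivation:
! reckoner plus(x→-41) == -41
! reckoner shrink(x→-94) == 53
! reckoner tell() == 53
! reckoner plus(x→36) == 89
! reckoner fold(x→53) == 4717
! reckoner fold(x→76) == 358492


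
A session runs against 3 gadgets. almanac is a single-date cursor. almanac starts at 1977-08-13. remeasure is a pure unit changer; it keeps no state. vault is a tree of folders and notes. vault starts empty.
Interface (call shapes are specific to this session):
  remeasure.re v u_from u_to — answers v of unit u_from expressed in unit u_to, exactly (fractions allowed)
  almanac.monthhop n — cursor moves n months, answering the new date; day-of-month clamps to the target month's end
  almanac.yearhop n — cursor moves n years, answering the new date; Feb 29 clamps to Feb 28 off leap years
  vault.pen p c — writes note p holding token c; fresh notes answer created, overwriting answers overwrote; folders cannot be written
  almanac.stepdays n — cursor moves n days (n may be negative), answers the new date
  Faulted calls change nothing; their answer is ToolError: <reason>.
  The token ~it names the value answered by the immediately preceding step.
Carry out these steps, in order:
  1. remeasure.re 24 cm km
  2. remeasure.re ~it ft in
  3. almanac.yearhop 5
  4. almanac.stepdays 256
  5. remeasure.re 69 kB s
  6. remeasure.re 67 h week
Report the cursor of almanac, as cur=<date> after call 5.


// remeasure.re(v='24', u_from='cm', u_to='km') ~> 3/12500
// remeasure.re(v='~it', u_from='ft', u_to='in') ~> 9/3125
// almanac.yearhop(n='5') ~> 1982-08-13
// almanac.stepdays(n='256') ~> 1983-04-26
// remeasure.re(v='69', u_from='kB', u_to='s') ~> ToolError: incompatible units
// remeasure.re(v='67', u_from='h', u_to='week') ~> 67/168

Answer: cur=1983-04-26


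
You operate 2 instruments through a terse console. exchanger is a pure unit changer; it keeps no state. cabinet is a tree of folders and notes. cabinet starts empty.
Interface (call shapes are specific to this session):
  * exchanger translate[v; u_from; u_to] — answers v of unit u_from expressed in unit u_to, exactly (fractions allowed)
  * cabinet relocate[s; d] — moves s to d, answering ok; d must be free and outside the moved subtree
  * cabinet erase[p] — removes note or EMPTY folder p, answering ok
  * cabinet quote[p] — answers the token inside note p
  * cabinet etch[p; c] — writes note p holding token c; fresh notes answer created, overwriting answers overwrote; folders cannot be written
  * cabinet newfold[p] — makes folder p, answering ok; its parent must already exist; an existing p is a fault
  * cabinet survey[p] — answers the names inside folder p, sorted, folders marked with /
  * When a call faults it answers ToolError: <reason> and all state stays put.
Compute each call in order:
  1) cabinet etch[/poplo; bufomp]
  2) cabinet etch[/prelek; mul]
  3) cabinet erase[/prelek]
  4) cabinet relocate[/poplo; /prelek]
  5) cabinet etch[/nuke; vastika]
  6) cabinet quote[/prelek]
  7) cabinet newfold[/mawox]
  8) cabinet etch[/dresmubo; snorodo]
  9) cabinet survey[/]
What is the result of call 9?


Calling cabinet etch using p: /poplo, c: bufomp: created.
I try cabinet etch using p: /prelek, c: mul, which returns created.
Next I call cabinet erase using p: /prelek, giving ok.
Using cabinet relocate using s: /poplo, d: /prelek, giving ok.
Then cabinet etch using p: /nuke, c: vastika, → created.
I try cabinet quote using p: /prelek, and see bufomp.
Then cabinet newfold using p: /mawox, giving ok.
Using cabinet etch using p: /dresmubo, c: snorodo, → created.
I run cabinet survey using p: /, → [dresmubo, mawox/, nuke, prelek].

Answer: [dresmubo, mawox/, nuke, prelek]


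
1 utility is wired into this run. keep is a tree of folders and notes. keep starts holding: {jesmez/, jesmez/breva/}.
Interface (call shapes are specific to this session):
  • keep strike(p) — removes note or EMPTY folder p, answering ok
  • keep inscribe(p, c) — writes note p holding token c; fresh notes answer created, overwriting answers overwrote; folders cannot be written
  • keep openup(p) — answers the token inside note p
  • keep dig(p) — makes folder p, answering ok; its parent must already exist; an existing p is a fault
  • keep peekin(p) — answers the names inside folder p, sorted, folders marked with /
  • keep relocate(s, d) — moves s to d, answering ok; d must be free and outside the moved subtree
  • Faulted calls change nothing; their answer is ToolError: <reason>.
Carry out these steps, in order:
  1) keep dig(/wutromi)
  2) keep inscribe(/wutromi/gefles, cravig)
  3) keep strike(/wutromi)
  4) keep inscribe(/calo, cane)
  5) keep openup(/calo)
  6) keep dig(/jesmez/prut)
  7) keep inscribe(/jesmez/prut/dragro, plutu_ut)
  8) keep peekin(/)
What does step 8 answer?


Answer: [calo, jesmez/, wutromi/]

Derivation:
>> keep dig(p='/wutromi')
<< ok
>> keep inscribe(p='/wutromi/gefles', c='cravig')
<< created
>> keep strike(p='/wutromi')
<< ToolError: not empty
>> keep inscribe(p='/calo', c='cane')
<< created
>> keep openup(p='/calo')
<< cane
>> keep dig(p='/jesmez/prut')
<< ok
>> keep inscribe(p='/jesmez/prut/dragro', c='plutu_ut')
<< created
>> keep peekin(p='/')
<< [calo, jesmez/, wutromi/]


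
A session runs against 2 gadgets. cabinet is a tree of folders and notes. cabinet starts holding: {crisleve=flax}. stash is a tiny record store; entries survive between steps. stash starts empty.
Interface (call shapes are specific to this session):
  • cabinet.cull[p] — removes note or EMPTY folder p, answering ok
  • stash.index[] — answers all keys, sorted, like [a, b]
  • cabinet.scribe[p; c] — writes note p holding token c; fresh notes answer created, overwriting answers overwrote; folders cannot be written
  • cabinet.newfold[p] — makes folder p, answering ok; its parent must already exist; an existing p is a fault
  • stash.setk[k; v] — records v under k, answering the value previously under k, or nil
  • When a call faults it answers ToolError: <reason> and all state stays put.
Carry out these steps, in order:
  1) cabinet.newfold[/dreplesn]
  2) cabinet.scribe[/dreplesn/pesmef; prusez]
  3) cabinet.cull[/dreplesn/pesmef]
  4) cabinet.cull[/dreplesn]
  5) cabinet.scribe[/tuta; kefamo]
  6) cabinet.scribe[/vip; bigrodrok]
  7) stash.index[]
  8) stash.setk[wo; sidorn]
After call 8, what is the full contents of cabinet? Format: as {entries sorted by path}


Step: newfold[p: /dreplesn]
Result: ok
Step: scribe[p: /dreplesn/pesmef; c: prusez]
Result: created
Step: cull[p: /dreplesn/pesmef]
Result: ok
Step: cull[p: /dreplesn]
Result: ok
Step: scribe[p: /tuta; c: kefamo]
Result: created
Step: scribe[p: /vip; c: bigrodrok]
Result: created
Step: index[]
Result: []
Step: setk[k: wo; v: sidorn]
Result: nil

Answer: {crisleve=flax, tuta=kefamo, vip=bigrodrok}


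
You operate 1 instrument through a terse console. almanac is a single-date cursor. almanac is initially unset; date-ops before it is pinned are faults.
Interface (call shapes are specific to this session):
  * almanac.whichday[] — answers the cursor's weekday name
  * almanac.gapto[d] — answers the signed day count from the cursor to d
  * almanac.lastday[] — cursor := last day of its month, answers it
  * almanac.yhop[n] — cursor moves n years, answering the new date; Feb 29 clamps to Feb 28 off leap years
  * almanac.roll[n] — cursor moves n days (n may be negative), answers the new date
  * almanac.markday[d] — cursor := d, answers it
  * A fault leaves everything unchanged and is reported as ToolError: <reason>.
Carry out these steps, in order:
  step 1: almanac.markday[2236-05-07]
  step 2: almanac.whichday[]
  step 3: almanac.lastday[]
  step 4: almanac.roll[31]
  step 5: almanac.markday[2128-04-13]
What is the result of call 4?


# 1. markday(d→2236-05-07) ~> 2236-05-07
# 2. whichday() ~> Saturday
# 3. lastday() ~> 2236-05-31
# 4. roll(n→31) ~> 2236-07-01
# 5. markday(d→2128-04-13) ~> 2128-04-13

Answer: 2236-07-01


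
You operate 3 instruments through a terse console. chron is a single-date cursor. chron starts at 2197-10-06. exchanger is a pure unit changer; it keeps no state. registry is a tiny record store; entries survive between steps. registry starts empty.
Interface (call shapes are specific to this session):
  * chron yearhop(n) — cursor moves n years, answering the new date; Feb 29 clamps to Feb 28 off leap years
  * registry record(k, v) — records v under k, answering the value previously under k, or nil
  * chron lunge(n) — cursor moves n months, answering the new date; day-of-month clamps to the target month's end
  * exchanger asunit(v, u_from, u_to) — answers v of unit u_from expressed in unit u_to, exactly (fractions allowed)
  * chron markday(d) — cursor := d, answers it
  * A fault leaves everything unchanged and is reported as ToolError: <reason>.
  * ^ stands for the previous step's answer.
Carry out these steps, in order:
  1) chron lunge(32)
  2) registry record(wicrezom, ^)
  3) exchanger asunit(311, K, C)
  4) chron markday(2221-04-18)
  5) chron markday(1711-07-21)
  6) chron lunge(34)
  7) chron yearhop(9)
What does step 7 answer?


Now I run chron lunge(n='32'), → 2200-06-06.
Now I run registry record(k='wicrezom', v='^'), giving nil.
Using exchanger asunit(v='311', u_from='K', u_to='C'), and see 757/20.
Then chron markday(d='2221-04-18'), which returns 2221-04-18.
I invoke chron markday(d='1711-07-21'), — result: 1711-07-21.
Next I call chron lunge(n='34'), and see 1714-05-21.
I use chron yearhop(n='9'), and see 1723-05-21.

Answer: 1723-05-21


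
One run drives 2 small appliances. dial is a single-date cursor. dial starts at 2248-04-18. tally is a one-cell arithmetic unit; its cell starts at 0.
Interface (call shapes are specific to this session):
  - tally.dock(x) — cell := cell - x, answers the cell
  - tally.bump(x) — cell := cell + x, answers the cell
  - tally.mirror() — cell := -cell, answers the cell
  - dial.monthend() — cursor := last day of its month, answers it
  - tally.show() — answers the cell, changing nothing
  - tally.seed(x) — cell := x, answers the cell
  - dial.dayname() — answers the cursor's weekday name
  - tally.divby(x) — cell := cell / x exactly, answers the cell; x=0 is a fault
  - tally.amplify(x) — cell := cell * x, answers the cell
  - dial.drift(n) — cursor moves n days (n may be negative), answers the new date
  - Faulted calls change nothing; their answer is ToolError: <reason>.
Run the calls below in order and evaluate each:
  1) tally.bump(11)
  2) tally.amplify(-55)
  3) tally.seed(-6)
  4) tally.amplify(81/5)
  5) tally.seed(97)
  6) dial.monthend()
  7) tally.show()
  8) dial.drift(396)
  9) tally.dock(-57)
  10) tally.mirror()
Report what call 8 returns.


Answer: 2249-05-31

Derivation:
> tally.bump x→11
  11
> tally.amplify x→-55
  -605
> tally.seed x→-6
  -6
> tally.amplify x→81/5
  -486/5
> tally.seed x→97
  97
> dial.monthend
  2248-04-30
> tally.show
  97
> dial.drift n→396
  2249-05-31
> tally.dock x→-57
  154
> tally.mirror
  -154


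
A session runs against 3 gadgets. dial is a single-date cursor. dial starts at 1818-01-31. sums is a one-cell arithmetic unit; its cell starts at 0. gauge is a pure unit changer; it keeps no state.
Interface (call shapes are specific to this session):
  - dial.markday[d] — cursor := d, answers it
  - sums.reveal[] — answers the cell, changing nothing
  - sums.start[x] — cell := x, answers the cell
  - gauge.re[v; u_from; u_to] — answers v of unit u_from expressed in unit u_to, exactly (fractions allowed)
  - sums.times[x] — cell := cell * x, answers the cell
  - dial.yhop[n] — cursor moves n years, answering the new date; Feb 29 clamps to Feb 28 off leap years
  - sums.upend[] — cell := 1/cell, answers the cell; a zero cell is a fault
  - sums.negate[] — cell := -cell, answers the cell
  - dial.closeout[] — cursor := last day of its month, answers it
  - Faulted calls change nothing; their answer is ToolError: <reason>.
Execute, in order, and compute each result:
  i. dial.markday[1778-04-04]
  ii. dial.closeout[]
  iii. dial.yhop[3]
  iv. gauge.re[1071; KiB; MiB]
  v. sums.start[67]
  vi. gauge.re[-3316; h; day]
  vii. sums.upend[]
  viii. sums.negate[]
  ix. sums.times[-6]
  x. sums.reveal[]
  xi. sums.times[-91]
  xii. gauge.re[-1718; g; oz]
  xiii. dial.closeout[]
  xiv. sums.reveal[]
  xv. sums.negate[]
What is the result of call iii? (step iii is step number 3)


CALL dial.markday[d: 1778-04-04]
RET  1778-04-04
CALL dial.closeout[]
RET  1778-04-30
CALL dial.yhop[n: 3]
RET  1781-04-30
CALL gauge.re[v: 1071; u_from: KiB; u_to: MiB]
RET  1071/1024
CALL sums.start[x: 67]
RET  67
CALL gauge.re[v: -3316; u_from: h; u_to: day]
RET  -829/6
CALL sums.upend[]
RET  1/67
CALL sums.negate[]
RET  -1/67
CALL sums.times[x: -6]
RET  6/67
CALL sums.reveal[]
RET  6/67
CALL sums.times[x: -91]
RET  -546/67
CALL gauge.re[v: -1718; u_from: g; u_to: oz]
RET  -2748800000/45359237
CALL dial.closeout[]
RET  1781-04-30
CALL sums.reveal[]
RET  -546/67
CALL sums.negate[]
RET  546/67

Answer: 1781-04-30


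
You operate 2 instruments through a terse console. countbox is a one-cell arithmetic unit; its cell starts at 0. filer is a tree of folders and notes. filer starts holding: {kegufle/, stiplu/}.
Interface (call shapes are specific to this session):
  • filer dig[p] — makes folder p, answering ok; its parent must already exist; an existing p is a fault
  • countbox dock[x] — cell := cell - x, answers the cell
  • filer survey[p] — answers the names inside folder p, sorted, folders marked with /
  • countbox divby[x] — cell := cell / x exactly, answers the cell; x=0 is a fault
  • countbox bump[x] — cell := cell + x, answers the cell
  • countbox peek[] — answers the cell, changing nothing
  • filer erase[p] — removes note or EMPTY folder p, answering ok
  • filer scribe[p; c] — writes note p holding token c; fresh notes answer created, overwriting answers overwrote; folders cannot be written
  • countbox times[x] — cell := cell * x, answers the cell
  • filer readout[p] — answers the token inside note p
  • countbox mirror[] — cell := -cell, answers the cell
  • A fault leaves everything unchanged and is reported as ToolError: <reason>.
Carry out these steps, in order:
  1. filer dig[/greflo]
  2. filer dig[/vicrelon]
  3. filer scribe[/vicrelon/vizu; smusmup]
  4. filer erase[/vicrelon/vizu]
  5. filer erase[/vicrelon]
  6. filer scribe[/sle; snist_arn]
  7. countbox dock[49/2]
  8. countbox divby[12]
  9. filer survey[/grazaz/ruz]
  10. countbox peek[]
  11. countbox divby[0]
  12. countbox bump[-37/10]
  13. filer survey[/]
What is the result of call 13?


Answer: [greflo/, kegufle/, sle, stiplu/]

Derivation:
[in] filer dig p→/greflo
[out] ok
[in] filer dig p→/vicrelon
[out] ok
[in] filer scribe p→/vicrelon/vizu c→smusmup
[out] created
[in] filer erase p→/vicrelon/vizu
[out] ok
[in] filer erase p→/vicrelon
[out] ok
[in] filer scribe p→/sle c→snist_arn
[out] created
[in] countbox dock x→49/2
[out] -49/2
[in] countbox divby x→12
[out] -49/24
[in] filer survey p→/grazaz/ruz
[out] ToolError: not found
[in] countbox peek
[out] -49/24
[in] countbox divby x→0
[out] ToolError: division by zero
[in] countbox bump x→-37/10
[out] -689/120
[in] filer survey p→/
[out] [greflo/, kegufle/, sle, stiplu/]


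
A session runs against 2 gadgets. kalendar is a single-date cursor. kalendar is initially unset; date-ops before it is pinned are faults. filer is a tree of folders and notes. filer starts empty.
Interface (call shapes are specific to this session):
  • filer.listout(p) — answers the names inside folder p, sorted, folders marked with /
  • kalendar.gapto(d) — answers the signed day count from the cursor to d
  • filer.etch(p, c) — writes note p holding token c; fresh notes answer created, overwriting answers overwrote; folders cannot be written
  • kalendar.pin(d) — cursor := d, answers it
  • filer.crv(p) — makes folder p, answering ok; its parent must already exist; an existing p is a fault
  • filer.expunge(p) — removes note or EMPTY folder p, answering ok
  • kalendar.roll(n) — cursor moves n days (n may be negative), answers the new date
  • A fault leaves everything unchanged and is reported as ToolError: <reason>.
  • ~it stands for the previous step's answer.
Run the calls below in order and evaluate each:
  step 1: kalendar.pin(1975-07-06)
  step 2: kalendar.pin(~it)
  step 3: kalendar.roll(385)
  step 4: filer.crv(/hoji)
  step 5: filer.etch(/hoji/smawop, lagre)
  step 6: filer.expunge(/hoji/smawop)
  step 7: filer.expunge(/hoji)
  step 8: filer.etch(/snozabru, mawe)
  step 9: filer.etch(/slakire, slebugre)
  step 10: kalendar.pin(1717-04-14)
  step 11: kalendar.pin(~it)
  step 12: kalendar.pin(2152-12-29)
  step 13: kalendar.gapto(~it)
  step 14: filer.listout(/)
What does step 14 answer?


>>> pin d: 1975-07-06
:: 1975-07-06
>>> pin d: ~it
:: 1975-07-06
>>> roll n: 385
:: 1976-07-25
>>> crv p: /hoji
:: ok
>>> etch p: /hoji/smawop c: lagre
:: created
>>> expunge p: /hoji/smawop
:: ok
>>> expunge p: /hoji
:: ok
>>> etch p: /snozabru c: mawe
:: created
>>> etch p: /slakire c: slebugre
:: created
>>> pin d: 1717-04-14
:: 1717-04-14
>>> pin d: ~it
:: 1717-04-14
>>> pin d: 2152-12-29
:: 2152-12-29
>>> gapto d: ~it
:: 0
>>> listout p: /
:: [slakire, snozabru]

Answer: [slakire, snozabru]


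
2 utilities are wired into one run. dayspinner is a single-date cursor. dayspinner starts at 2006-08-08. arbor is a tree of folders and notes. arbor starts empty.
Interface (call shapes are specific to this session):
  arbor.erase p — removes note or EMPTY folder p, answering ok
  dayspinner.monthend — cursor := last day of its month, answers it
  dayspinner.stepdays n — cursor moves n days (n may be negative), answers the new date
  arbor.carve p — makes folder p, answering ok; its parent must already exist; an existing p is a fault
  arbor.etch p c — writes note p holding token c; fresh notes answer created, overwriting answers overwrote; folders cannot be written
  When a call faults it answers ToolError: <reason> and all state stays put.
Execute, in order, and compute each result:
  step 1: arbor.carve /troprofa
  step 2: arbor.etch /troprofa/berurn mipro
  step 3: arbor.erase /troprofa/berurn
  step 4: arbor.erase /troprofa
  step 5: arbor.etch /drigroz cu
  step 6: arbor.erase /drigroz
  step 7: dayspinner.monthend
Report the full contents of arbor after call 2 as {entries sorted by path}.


I call arbor.carve with p→/troprofa, → ok.
Then arbor.etch with p→/troprofa/berurn, c→mipro, and see created.
I invoke arbor.erase with p→/troprofa/berurn, → ok.
Then arbor.erase with p→/troprofa, → ok.
I try arbor.etch with p→/drigroz, c→cu, giving created.
I run arbor.erase with p→/drigroz: ok.
I use dayspinner.monthend(), and observe 2006-08-31.

Answer: {troprofa/, troprofa/berurn=mipro}


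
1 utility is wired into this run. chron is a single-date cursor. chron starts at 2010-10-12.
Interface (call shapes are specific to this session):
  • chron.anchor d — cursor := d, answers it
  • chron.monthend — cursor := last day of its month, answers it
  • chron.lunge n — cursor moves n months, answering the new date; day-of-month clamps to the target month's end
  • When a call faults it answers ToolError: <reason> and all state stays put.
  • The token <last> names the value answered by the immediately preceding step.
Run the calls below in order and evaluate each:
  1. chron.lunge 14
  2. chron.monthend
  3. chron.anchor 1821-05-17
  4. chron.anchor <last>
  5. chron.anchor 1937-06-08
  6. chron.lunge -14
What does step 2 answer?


Answer: 2011-12-31

Derivation:
==> lunge(n='14')
<== 2011-12-12
==> monthend()
<== 2011-12-31
==> anchor(d='1821-05-17')
<== 1821-05-17
==> anchor(d='<last>')
<== 1821-05-17
==> anchor(d='1937-06-08')
<== 1937-06-08
==> lunge(n='-14')
<== 1936-04-08


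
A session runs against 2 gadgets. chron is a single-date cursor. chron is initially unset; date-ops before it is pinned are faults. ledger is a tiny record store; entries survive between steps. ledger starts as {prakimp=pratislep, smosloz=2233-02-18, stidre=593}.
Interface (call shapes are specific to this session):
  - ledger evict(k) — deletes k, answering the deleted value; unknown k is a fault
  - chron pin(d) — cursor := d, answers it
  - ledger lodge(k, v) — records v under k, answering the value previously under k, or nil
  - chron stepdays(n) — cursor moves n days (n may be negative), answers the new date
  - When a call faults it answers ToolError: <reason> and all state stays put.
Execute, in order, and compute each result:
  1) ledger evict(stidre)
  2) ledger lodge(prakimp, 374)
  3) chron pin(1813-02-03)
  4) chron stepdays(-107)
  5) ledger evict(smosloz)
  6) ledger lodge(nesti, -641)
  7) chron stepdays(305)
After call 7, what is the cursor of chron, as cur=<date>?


Answer: cur=1813-08-20

Derivation:
-- ledger evict(k: stidre) -> 593
-- ledger lodge(k: prakimp, v: 374) -> pratislep
-- chron pin(d: 1813-02-03) -> 1813-02-03
-- chron stepdays(n: -107) -> 1812-10-19
-- ledger evict(k: smosloz) -> 2233-02-18
-- ledger lodge(k: nesti, v: -641) -> nil
-- chron stepdays(n: 305) -> 1813-08-20


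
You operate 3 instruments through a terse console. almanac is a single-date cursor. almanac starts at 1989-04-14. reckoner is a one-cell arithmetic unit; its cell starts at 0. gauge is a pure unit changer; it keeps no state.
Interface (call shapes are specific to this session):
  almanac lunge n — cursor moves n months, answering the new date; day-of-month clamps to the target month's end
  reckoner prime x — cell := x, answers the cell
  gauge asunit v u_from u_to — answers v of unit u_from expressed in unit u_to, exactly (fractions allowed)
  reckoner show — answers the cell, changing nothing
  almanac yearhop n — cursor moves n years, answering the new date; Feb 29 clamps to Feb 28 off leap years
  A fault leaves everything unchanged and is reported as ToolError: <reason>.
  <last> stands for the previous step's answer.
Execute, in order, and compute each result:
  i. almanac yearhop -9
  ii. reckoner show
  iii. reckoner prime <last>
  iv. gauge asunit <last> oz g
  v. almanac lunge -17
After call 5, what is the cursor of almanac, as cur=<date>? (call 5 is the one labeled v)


Answer: cur=1978-11-14

Derivation:
-- almanac yearhop(-9) -> 1980-04-14
-- reckoner show() -> 0
-- reckoner prime(<last>) -> 0
-- gauge asunit(<last>, oz, g) -> 0
-- almanac lunge(-17) -> 1978-11-14


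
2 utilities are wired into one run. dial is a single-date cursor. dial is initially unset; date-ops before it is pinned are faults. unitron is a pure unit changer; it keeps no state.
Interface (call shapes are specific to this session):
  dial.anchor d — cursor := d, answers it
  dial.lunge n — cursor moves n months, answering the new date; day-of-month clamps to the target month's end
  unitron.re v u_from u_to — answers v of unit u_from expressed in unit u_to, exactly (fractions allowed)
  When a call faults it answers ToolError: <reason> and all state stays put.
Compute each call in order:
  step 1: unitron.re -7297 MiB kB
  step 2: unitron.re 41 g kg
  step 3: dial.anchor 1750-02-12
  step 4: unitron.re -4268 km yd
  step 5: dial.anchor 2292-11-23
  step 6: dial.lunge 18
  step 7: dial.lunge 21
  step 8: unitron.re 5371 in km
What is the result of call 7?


Answer: 2296-02-23

Derivation:
$ re v=-7297 u_from=MiB u_to=kB
= -956432384/125
$ re v=41 u_from=g u_to=kg
= 41/1000
$ anchor d=1750-02-12
= 1750-02-12
$ re v=-4268 u_from=km u_to=yd
= -5335000000/1143
$ anchor d=2292-11-23
= 2292-11-23
$ lunge n=18
= 2294-05-23
$ lunge n=21
= 2296-02-23
$ re v=5371 u_from=in u_to=km
= 682117/5000000


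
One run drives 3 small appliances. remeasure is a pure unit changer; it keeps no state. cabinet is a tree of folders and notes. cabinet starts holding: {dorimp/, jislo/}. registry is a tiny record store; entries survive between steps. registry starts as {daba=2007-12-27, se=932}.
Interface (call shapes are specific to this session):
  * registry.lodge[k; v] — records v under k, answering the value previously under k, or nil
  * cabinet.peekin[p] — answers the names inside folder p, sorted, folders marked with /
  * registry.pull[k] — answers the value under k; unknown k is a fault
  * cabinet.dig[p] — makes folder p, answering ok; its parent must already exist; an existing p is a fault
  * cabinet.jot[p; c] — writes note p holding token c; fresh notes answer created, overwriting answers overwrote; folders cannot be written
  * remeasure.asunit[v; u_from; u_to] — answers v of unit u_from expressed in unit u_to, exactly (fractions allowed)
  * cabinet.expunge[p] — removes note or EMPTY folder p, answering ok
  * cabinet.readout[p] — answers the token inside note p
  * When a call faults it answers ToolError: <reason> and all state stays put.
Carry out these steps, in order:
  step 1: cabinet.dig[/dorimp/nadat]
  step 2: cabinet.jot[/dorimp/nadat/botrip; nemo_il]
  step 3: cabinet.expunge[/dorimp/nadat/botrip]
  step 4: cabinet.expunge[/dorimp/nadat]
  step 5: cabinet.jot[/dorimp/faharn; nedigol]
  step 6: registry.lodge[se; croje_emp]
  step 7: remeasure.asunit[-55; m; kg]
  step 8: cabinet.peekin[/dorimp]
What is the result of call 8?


CALL dig[p→/dorimp/nadat]
RET  ok
CALL jot[p→/dorimp/nadat/botrip; c→nemo_il]
RET  created
CALL expunge[p→/dorimp/nadat/botrip]
RET  ok
CALL expunge[p→/dorimp/nadat]
RET  ok
CALL jot[p→/dorimp/faharn; c→nedigol]
RET  created
CALL lodge[k→se; v→croje_emp]
RET  932
CALL asunit[v→-55; u_from→m; u_to→kg]
RET  ToolError: incompatible units
CALL peekin[p→/dorimp]
RET  [faharn]

Answer: [faharn]


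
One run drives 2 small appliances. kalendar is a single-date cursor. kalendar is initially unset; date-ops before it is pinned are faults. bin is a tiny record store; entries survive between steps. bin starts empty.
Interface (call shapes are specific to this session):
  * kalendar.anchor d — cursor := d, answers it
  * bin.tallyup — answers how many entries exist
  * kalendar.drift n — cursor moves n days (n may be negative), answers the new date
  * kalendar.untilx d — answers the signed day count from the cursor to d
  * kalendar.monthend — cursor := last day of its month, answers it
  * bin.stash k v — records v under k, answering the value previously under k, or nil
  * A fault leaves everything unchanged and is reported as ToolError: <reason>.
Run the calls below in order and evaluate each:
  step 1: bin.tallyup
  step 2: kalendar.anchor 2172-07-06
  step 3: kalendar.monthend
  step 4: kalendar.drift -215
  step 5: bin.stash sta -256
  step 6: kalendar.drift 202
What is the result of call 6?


Answer: 2172-07-18

Derivation:
→ bin.tallyup()
← 0
→ kalendar.anchor(d=2172-07-06)
← 2172-07-06
→ kalendar.monthend()
← 2172-07-31
→ kalendar.drift(n=-215)
← 2171-12-29
→ bin.stash(k=sta, v=-256)
← nil
→ kalendar.drift(n=202)
← 2172-07-18


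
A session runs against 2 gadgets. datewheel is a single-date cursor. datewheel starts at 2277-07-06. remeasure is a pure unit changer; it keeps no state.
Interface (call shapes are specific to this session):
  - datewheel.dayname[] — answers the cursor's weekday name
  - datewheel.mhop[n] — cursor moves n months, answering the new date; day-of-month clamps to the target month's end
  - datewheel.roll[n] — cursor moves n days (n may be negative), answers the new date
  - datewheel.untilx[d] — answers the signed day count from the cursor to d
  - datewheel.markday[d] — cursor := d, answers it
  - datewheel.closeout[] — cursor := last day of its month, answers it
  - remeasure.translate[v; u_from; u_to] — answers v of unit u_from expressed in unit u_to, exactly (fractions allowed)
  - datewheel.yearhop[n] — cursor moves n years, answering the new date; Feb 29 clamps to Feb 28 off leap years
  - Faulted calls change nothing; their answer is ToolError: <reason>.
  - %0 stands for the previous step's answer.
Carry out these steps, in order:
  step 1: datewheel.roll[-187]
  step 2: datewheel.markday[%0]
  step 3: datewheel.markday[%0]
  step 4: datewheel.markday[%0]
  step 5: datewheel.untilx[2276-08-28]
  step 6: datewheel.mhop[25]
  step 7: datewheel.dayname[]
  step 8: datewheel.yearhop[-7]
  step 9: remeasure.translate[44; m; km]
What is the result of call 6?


Answer: 2279-01-31

Derivation:
==> roll(n: -187)
<== 2276-12-31
==> markday(d: %0)
<== 2276-12-31
==> markday(d: %0)
<== 2276-12-31
==> markday(d: %0)
<== 2276-12-31
==> untilx(d: 2276-08-28)
<== -125
==> mhop(n: 25)
<== 2279-01-31
==> dayname()
<== Friday
==> yearhop(n: -7)
<== 2272-01-31
==> translate(v: 44, u_from: m, u_to: km)
<== 11/250


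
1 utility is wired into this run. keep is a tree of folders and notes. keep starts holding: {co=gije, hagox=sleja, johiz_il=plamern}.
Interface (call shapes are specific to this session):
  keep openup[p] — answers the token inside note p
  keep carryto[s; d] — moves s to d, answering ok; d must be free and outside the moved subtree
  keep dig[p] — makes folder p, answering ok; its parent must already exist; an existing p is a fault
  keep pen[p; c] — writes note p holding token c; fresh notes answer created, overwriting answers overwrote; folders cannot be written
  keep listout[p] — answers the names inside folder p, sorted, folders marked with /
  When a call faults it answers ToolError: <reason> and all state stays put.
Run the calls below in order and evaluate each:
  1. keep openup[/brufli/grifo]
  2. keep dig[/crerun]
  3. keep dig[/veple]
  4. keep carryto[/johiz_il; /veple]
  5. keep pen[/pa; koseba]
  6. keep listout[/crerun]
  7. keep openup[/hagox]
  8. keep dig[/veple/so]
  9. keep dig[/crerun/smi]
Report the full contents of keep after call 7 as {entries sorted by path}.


Answer: {co=gije, crerun/, hagox=sleja, johiz_il=plamern, pa=koseba, veple/}

Derivation:
→ keep openup(p: /brufli/grifo)
← ToolError: not found
→ keep dig(p: /crerun)
← ok
→ keep dig(p: /veple)
← ok
→ keep carryto(s: /johiz_il, d: /veple)
← ToolError: exists
→ keep pen(p: /pa, c: koseba)
← created
→ keep listout(p: /crerun)
← []
→ keep openup(p: /hagox)
← sleja
→ keep dig(p: /veple/so)
← ok
→ keep dig(p: /crerun/smi)
← ok


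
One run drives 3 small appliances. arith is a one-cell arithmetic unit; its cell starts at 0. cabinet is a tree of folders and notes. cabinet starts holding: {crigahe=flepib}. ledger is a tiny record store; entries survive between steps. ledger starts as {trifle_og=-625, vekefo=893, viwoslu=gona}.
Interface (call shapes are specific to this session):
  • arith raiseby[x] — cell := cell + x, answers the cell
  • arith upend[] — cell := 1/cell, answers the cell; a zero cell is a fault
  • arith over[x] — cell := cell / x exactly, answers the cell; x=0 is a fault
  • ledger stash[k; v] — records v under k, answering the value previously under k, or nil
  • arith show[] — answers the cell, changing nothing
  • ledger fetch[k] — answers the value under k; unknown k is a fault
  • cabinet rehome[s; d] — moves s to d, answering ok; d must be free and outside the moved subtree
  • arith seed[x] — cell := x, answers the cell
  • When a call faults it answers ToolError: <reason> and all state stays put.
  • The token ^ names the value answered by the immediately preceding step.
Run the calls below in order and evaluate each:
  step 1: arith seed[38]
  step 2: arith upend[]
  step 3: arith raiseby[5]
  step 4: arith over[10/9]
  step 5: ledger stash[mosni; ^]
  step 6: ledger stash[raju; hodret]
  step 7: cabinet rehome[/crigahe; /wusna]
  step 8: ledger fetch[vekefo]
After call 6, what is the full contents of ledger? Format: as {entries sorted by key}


Do: arith seed[x→38]
See: 38
Do: arith upend[]
See: 1/38
Do: arith raiseby[x→5]
See: 191/38
Do: arith over[x→10/9]
See: 1719/380
Do: ledger stash[k→mosni; v→^]
See: nil
Do: ledger stash[k→raju; v→hodret]
See: nil
Do: cabinet rehome[s→/crigahe; d→/wusna]
See: ok
Do: ledger fetch[k→vekefo]
See: 893

Answer: {mosni=1719/380, raju=hodret, trifle_og=-625, vekefo=893, viwoslu=gona}


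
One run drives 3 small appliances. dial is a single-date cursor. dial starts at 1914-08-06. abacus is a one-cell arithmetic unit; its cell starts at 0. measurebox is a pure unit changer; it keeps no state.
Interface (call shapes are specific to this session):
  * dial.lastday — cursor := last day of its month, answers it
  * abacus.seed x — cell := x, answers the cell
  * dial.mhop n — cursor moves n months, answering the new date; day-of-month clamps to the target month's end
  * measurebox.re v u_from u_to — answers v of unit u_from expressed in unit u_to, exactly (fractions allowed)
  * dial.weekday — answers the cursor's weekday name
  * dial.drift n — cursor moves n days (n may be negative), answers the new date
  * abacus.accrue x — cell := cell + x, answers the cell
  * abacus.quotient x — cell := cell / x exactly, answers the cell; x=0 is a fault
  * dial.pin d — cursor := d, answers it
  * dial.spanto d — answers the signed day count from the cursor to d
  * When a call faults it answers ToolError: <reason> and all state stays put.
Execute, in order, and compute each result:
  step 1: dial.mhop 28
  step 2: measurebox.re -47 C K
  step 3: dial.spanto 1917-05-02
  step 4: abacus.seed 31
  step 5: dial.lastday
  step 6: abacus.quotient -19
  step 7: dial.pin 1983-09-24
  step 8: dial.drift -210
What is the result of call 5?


% dial.mhop n: 28
= 1916-12-06
% measurebox.re v: -47 u_from: C u_to: K
= 4523/20
% dial.spanto d: 1917-05-02
= 147
% abacus.seed x: 31
= 31
% dial.lastday
= 1916-12-31
% abacus.quotient x: -19
= -31/19
% dial.pin d: 1983-09-24
= 1983-09-24
% dial.drift n: -210
= 1983-02-26

Answer: 1916-12-31


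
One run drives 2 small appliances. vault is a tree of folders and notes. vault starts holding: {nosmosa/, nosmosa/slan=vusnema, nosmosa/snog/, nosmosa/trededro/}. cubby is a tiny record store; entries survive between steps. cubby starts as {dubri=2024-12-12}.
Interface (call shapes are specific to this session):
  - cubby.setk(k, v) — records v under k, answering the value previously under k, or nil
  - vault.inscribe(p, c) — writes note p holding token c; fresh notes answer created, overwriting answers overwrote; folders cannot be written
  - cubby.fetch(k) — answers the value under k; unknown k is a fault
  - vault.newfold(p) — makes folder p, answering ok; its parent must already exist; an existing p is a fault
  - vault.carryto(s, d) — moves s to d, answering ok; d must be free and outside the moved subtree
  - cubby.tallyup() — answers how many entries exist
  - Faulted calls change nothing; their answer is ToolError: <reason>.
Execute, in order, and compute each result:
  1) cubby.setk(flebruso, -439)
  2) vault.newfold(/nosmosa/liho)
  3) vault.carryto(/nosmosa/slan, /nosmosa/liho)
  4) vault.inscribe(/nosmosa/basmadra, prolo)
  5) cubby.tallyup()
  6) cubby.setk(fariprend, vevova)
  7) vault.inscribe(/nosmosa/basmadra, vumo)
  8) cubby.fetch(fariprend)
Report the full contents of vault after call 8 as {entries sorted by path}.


Answer: {nosmosa/, nosmosa/basmadra=vumo, nosmosa/liho/, nosmosa/slan=vusnema, nosmosa/snog/, nosmosa/trededro/}

Derivation:
==> cubby.setk(k→flebruso, v→-439)
<== nil
==> vault.newfold(p→/nosmosa/liho)
<== ok
==> vault.carryto(s→/nosmosa/slan, d→/nosmosa/liho)
<== ToolError: exists
==> vault.inscribe(p→/nosmosa/basmadra, c→prolo)
<== created
==> cubby.tallyup()
<== 2
==> cubby.setk(k→fariprend, v→vevova)
<== nil
==> vault.inscribe(p→/nosmosa/basmadra, c→vumo)
<== overwrote
==> cubby.fetch(k→fariprend)
<== vevova


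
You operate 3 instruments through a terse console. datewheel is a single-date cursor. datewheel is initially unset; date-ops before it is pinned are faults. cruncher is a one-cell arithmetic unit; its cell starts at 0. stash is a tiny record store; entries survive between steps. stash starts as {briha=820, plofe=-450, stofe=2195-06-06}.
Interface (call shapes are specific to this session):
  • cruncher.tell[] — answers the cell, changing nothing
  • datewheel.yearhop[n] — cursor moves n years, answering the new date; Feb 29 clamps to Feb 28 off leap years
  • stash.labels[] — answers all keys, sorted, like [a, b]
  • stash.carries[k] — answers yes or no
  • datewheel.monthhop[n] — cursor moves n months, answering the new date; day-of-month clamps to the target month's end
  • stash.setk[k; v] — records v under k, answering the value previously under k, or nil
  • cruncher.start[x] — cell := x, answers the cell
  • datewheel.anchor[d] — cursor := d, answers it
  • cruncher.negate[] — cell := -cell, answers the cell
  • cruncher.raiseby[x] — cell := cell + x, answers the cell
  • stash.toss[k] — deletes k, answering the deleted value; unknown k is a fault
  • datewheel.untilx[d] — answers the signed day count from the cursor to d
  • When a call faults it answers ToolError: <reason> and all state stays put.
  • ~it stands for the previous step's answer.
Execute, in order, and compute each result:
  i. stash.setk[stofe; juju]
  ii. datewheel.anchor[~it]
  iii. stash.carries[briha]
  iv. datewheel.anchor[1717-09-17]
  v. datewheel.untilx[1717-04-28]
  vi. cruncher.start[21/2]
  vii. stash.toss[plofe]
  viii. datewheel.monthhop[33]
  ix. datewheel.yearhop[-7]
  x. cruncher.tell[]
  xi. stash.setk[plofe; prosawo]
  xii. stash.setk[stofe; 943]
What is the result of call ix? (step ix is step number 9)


Answer: 1713-06-17

Derivation:
>> stash.setk(k→stofe, v→juju)
<< 2195-06-06
>> datewheel.anchor(d→~it)
<< 2195-06-06
>> stash.carries(k→briha)
<< yes
>> datewheel.anchor(d→1717-09-17)
<< 1717-09-17
>> datewheel.untilx(d→1717-04-28)
<< -142
>> cruncher.start(x→21/2)
<< 21/2
>> stash.toss(k→plofe)
<< -450
>> datewheel.monthhop(n→33)
<< 1720-06-17
>> datewheel.yearhop(n→-7)
<< 1713-06-17
>> cruncher.tell()
<< 21/2
>> stash.setk(k→plofe, v→prosawo)
<< nil
>> stash.setk(k→stofe, v→943)
<< juju
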